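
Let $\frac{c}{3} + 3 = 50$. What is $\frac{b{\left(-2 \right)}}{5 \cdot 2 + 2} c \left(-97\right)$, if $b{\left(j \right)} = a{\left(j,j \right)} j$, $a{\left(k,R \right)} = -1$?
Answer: $- \frac{4559}{2} \approx -2279.5$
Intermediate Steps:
$c = 141$ ($c = -9 + 3 \cdot 50 = -9 + 150 = 141$)
$b{\left(j \right)} = - j$
$\frac{b{\left(-2 \right)}}{5 \cdot 2 + 2} c \left(-97\right) = \frac{\left(-1\right) \left(-2\right)}{5 \cdot 2 + 2} \cdot 141 \left(-97\right) = \frac{2}{10 + 2} \cdot 141 \left(-97\right) = \frac{2}{12} \cdot 141 \left(-97\right) = 2 \cdot \frac{1}{12} \cdot 141 \left(-97\right) = \frac{1}{6} \cdot 141 \left(-97\right) = \frac{47}{2} \left(-97\right) = - \frac{4559}{2}$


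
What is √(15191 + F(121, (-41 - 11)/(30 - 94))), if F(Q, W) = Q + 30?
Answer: √15342 ≈ 123.86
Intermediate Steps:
F(Q, W) = 30 + Q
√(15191 + F(121, (-41 - 11)/(30 - 94))) = √(15191 + (30 + 121)) = √(15191 + 151) = √15342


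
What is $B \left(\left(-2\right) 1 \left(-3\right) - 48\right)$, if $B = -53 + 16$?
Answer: $1554$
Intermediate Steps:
$B = -37$
$B \left(\left(-2\right) 1 \left(-3\right) - 48\right) = - 37 \left(\left(-2\right) 1 \left(-3\right) - 48\right) = - 37 \left(\left(-2\right) \left(-3\right) - 48\right) = - 37 \left(6 - 48\right) = \left(-37\right) \left(-42\right) = 1554$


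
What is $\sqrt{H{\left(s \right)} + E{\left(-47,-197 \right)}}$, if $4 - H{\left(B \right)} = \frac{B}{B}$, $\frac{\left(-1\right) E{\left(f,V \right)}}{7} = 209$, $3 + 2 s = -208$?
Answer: $2 i \sqrt{365} \approx 38.21 i$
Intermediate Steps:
$s = - \frac{211}{2}$ ($s = - \frac{3}{2} + \frac{1}{2} \left(-208\right) = - \frac{3}{2} - 104 = - \frac{211}{2} \approx -105.5$)
$E{\left(f,V \right)} = -1463$ ($E{\left(f,V \right)} = \left(-7\right) 209 = -1463$)
$H{\left(B \right)} = 3$ ($H{\left(B \right)} = 4 - \frac{B}{B} = 4 - 1 = 3$)
$\sqrt{H{\left(s \right)} + E{\left(-47,-197 \right)}} = \sqrt{3 - 1463} = \sqrt{-1460} = 2 i \sqrt{365}$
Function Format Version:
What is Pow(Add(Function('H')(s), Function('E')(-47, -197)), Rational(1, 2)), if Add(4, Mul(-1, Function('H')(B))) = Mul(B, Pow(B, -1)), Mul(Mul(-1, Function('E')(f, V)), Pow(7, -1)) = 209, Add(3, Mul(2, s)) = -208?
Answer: Mul(2, I, Pow(365, Rational(1, 2))) ≈ Mul(38.210, I)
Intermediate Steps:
s = Rational(-211, 2) (s = Add(Rational(-3, 2), Mul(Rational(1, 2), -208)) = Add(Rational(-3, 2), -104) = Rational(-211, 2) ≈ -105.50)
Function('E')(f, V) = -1463 (Function('E')(f, V) = Mul(-7, 209) = -1463)
Function('H')(B) = 3 (Function('H')(B) = Add(4, Mul(-1, Mul(B, Pow(B, -1)))) = Add(4, Mul(-1, 1)) = Add(4, -1) = 3)
Pow(Add(Function('H')(s), Function('E')(-47, -197)), Rational(1, 2)) = Pow(Add(3, -1463), Rational(1, 2)) = Pow(-1460, Rational(1, 2)) = Mul(2, I, Pow(365, Rational(1, 2)))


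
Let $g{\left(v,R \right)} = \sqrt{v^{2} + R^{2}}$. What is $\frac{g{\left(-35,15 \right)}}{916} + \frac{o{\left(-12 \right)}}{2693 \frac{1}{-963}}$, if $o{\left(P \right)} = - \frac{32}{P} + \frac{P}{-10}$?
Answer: $- \frac{18618}{13465} + \frac{5 \sqrt{58}}{916} \approx -1.3411$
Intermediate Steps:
$o{\left(P \right)} = - \frac{32}{P} - \frac{P}{10}$ ($o{\left(P \right)} = - \frac{32}{P} + P \left(- \frac{1}{10}\right) = - \frac{32}{P} - \frac{P}{10}$)
$g{\left(v,R \right)} = \sqrt{R^{2} + v^{2}}$
$\frac{g{\left(-35,15 \right)}}{916} + \frac{o{\left(-12 \right)}}{2693 \frac{1}{-963}} = \frac{\sqrt{15^{2} + \left(-35\right)^{2}}}{916} + \frac{- \frac{32}{-12} - - \frac{6}{5}}{2693 \frac{1}{-963}} = \sqrt{225 + 1225} \cdot \frac{1}{916} + \frac{\left(-32\right) \left(- \frac{1}{12}\right) + \frac{6}{5}}{2693 \left(- \frac{1}{963}\right)} = \sqrt{1450} \cdot \frac{1}{916} + \frac{\frac{8}{3} + \frac{6}{5}}{- \frac{2693}{963}} = 5 \sqrt{58} \cdot \frac{1}{916} + \frac{58}{15} \left(- \frac{963}{2693}\right) = \frac{5 \sqrt{58}}{916} - \frac{18618}{13465} = - \frac{18618}{13465} + \frac{5 \sqrt{58}}{916}$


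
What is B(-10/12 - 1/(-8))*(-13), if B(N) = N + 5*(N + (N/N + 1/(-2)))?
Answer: 91/4 ≈ 22.750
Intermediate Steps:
B(N) = 5/2 + 6*N (B(N) = N + 5*(N + (1 + 1*(-½))) = N + 5*(N + (1 - ½)) = N + 5*(N + ½) = N + 5*(½ + N) = N + (5/2 + 5*N) = 5/2 + 6*N)
B(-10/12 - 1/(-8))*(-13) = (5/2 + 6*(-10/12 - 1/(-8)))*(-13) = (5/2 + 6*(-10*1/12 - 1*(-⅛)))*(-13) = (5/2 + 6*(-⅚ + ⅛))*(-13) = (5/2 + 6*(-17/24))*(-13) = (5/2 - 17/4)*(-13) = -7/4*(-13) = 91/4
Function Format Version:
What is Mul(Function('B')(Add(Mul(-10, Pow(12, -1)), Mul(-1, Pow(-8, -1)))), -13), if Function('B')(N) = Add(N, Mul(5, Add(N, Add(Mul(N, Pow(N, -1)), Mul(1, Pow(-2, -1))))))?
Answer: Rational(91, 4) ≈ 22.750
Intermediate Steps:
Function('B')(N) = Add(Rational(5, 2), Mul(6, N)) (Function('B')(N) = Add(N, Mul(5, Add(N, Add(1, Mul(1, Rational(-1, 2)))))) = Add(N, Mul(5, Add(N, Add(1, Rational(-1, 2))))) = Add(N, Mul(5, Add(N, Rational(1, 2)))) = Add(N, Mul(5, Add(Rational(1, 2), N))) = Add(N, Add(Rational(5, 2), Mul(5, N))) = Add(Rational(5, 2), Mul(6, N)))
Mul(Function('B')(Add(Mul(-10, Pow(12, -1)), Mul(-1, Pow(-8, -1)))), -13) = Mul(Add(Rational(5, 2), Mul(6, Add(Mul(-10, Pow(12, -1)), Mul(-1, Pow(-8, -1))))), -13) = Mul(Add(Rational(5, 2), Mul(6, Add(Mul(-10, Rational(1, 12)), Mul(-1, Rational(-1, 8))))), -13) = Mul(Add(Rational(5, 2), Mul(6, Add(Rational(-5, 6), Rational(1, 8)))), -13) = Mul(Add(Rational(5, 2), Mul(6, Rational(-17, 24))), -13) = Mul(Add(Rational(5, 2), Rational(-17, 4)), -13) = Mul(Rational(-7, 4), -13) = Rational(91, 4)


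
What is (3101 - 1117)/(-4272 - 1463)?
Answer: -64/185 ≈ -0.34595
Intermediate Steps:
(3101 - 1117)/(-4272 - 1463) = 1984/(-5735) = 1984*(-1/5735) = -64/185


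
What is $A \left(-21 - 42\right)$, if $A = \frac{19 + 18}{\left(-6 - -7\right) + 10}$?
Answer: $- \frac{2331}{11} \approx -211.91$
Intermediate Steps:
$A = \frac{37}{11}$ ($A = \frac{37}{\left(-6 + 7\right) + 10} = \frac{37}{1 + 10} = \frac{37}{11} \approx 3.3636$)
$A \left(-21 - 42\right) = \frac{37 \left(-21 - 42\right)}{11} = \frac{37}{11} \left(-63\right) = - \frac{2331}{11}$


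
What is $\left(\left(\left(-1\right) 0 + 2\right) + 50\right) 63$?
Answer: $3276$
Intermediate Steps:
$\left(\left(\left(-1\right) 0 + 2\right) + 50\right) 63 = \left(\left(0 + 2\right) + 50\right) 63 = \left(2 + 50\right) 63 = 52 \cdot 63 = 3276$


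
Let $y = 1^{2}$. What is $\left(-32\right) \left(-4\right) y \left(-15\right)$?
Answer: $-1920$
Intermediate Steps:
$y = 1$
$\left(-32\right) \left(-4\right) y \left(-15\right) = \left(-32\right) \left(-4\right) 1 \left(-15\right) = 128 \cdot 1 \left(-15\right) = 128 \left(-15\right) = -1920$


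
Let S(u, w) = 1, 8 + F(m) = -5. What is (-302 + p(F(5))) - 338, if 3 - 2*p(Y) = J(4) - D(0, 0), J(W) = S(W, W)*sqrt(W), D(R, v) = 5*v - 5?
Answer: -642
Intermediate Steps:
F(m) = -13 (F(m) = -8 - 5 = -13)
D(R, v) = -5 + 5*v
J(W) = sqrt(W) (J(W) = 1*sqrt(W) = sqrt(W))
p(Y) = -2 (p(Y) = 3/2 - (sqrt(4) - (-5 + 5*0))/2 = 3/2 - (2 - (-5 + 0))/2 = 3/2 - (2 - 1*(-5))/2 = 3/2 - (2 + 5)/2 = 3/2 - 1/2*7 = 3/2 - 7/2 = -2)
(-302 + p(F(5))) - 338 = (-302 - 2) - 338 = -304 - 338 = -642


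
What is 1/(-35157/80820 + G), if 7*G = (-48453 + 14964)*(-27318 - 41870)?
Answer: 26940/8917282123721 ≈ 3.0211e-9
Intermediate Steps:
G = 331005276 (G = ((-48453 + 14964)*(-27318 - 41870))/7 = (-33489*(-69188))/7 = (1/7)*2317036932 = 331005276)
1/(-35157/80820 + G) = 1/(-35157/80820 + 331005276) = 1/(-35157*1/80820 + 331005276) = 1/(-11719/26940 + 331005276) = 1/(8917282123721/26940) = 26940/8917282123721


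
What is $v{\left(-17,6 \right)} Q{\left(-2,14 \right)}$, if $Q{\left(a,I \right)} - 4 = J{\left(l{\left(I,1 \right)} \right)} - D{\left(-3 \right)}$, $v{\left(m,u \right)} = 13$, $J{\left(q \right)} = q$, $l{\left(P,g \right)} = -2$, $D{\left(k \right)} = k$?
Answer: $65$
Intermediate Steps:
$Q{\left(a,I \right)} = 5$ ($Q{\left(a,I \right)} = 4 - -1 = 4 + \left(-2 + 3\right) = 4 + 1 = 5$)
$v{\left(-17,6 \right)} Q{\left(-2,14 \right)} = 13 \cdot 5 = 65$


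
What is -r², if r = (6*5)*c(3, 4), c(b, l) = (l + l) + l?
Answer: -129600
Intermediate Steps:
c(b, l) = 3*l (c(b, l) = 2*l + l = 3*l)
r = 360 (r = (6*5)*(3*4) = 30*12 = 360)
-r² = -1*360² = -1*129600 = -129600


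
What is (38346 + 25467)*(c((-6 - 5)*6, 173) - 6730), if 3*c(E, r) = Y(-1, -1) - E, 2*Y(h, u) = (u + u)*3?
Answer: -428121417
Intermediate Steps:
Y(h, u) = 3*u (Y(h, u) = ((u + u)*3)/2 = ((2*u)*3)/2 = (6*u)/2 = 3*u)
c(E, r) = -1 - E/3 (c(E, r) = (3*(-1) - E)/3 = (-3 - E)/3 = -1 - E/3)
(38346 + 25467)*(c((-6 - 5)*6, 173) - 6730) = (38346 + 25467)*((-1 - (-6 - 5)*6/3) - 6730) = 63813*((-1 - (-11)*6/3) - 6730) = 63813*((-1 - ⅓*(-66)) - 6730) = 63813*((-1 + 22) - 6730) = 63813*(21 - 6730) = 63813*(-6709) = -428121417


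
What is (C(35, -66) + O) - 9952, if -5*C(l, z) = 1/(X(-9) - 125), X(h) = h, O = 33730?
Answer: 15931261/670 ≈ 23778.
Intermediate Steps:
C(l, z) = 1/670 (C(l, z) = -1/(5*(-9 - 125)) = -1/5/(-134) = -1/5*(-1/134) = 1/670)
(C(35, -66) + O) - 9952 = (1/670 + 33730) - 9952 = 22599101/670 - 9952 = 15931261/670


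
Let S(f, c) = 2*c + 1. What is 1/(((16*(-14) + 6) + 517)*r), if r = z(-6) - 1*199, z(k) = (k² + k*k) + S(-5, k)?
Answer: -1/41262 ≈ -2.4235e-5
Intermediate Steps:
S(f, c) = 1 + 2*c
z(k) = 1 + 2*k + 2*k² (z(k) = (k² + k*k) + (1 + 2*k) = (k² + k²) + (1 + 2*k) = 2*k² + (1 + 2*k) = 1 + 2*k + 2*k²)
r = -138 (r = (1 + 2*(-6) + 2*(-6)²) - 1*199 = (1 - 12 + 2*36) - 199 = (1 - 12 + 72) - 199 = 61 - 199 = -138)
1/(((16*(-14) + 6) + 517)*r) = 1/(((16*(-14) + 6) + 517)*(-138)) = -1/138/((-224 + 6) + 517) = -1/138/(-218 + 517) = -1/138/299 = (1/299)*(-1/138) = -1/41262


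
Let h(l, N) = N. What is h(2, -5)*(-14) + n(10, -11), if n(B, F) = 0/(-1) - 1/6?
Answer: 419/6 ≈ 69.833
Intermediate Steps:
n(B, F) = -⅙ (n(B, F) = 0*(-1) - 1*⅙ = 0 - ⅙ = -⅙)
h(2, -5)*(-14) + n(10, -11) = -5*(-14) - ⅙ = 70 - ⅙ = 419/6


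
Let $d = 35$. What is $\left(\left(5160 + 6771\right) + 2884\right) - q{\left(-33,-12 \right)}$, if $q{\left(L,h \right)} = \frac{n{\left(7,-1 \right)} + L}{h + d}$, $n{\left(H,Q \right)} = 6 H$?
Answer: $\frac{340736}{23} \approx 14815.0$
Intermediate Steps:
$q{\left(L,h \right)} = \frac{42 + L}{35 + h}$ ($q{\left(L,h \right)} = \frac{6 \cdot 7 + L}{h + 35} = \frac{42 + L}{35 + h}$)
$\left(\left(5160 + 6771\right) + 2884\right) - q{\left(-33,-12 \right)} = \left(\left(5160 + 6771\right) + 2884\right) - \frac{42 - 33}{35 - 12} = \left(11931 + 2884\right) - \frac{1}{23} \cdot 9 = 14815 - \frac{1}{23} \cdot 9 = 14815 - \frac{9}{23} = \frac{340736}{23}$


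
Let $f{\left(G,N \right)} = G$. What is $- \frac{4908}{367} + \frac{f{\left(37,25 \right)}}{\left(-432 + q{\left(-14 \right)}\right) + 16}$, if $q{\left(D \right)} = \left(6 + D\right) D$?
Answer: $- \frac{1505611}{111568} \approx -13.495$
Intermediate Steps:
$q{\left(D \right)} = D \left(6 + D\right)$
$- \frac{4908}{367} + \frac{f{\left(37,25 \right)}}{\left(-432 + q{\left(-14 \right)}\right) + 16} = - \frac{4908}{367} + \frac{37}{\left(-432 - 14 \left(6 - 14\right)\right) + 16} = \left(-4908\right) \frac{1}{367} + \frac{37}{\left(-432 - -112\right) + 16} = - \frac{4908}{367} + \frac{37}{\left(-432 + 112\right) + 16} = - \frac{4908}{367} + \frac{37}{-320 + 16} = - \frac{4908}{367} + \frac{37}{-304} = - \frac{4908}{367} + 37 \left(- \frac{1}{304}\right) = - \frac{4908}{367} - \frac{37}{304} = - \frac{1505611}{111568}$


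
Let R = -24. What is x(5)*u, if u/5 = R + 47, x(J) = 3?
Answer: 345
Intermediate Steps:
u = 115 (u = 5*(-24 + 47) = 5*23 = 115)
x(5)*u = 3*115 = 345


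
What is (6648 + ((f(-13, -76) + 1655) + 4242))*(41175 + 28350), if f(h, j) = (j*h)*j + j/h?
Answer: -56522643075/13 ≈ -4.3479e+9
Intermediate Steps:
f(h, j) = h*j² + j/h (f(h, j) = (h*j)*j + j/h = h*j² + j/h)
(6648 + ((f(-13, -76) + 1655) + 4242))*(41175 + 28350) = (6648 + (((-13*(-76)² - 76/(-13)) + 1655) + 4242))*(41175 + 28350) = (6648 + (((-13*5776 - 76*(-1/13)) + 1655) + 4242))*69525 = (6648 + (((-75088 + 76/13) + 1655) + 4242))*69525 = (6648 + ((-976068/13 + 1655) + 4242))*69525 = (6648 + (-954553/13 + 4242))*69525 = (6648 - 899407/13)*69525 = -812983/13*69525 = -56522643075/13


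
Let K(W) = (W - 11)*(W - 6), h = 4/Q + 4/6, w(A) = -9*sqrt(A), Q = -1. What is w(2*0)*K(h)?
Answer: 0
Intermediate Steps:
h = -10/3 (h = 4/(-1) + 4/6 = 4*(-1) + 4*(1/6) = -4 + 2/3 = -10/3 ≈ -3.3333)
K(W) = (-11 + W)*(-6 + W)
w(2*0)*K(h) = (-9*sqrt(2*0))*(66 + (-10/3)**2 - 17*(-10/3)) = (-9*sqrt(0))*(66 + 100/9 + 170/3) = -9*0*(1204/9) = 0*(1204/9) = 0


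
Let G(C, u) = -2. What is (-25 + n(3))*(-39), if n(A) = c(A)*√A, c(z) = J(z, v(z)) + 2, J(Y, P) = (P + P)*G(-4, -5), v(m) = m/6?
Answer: 975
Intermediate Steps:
v(m) = m/6 (v(m) = m*(⅙) = m/6)
J(Y, P) = -4*P (J(Y, P) = (P + P)*(-2) = (2*P)*(-2) = -4*P)
c(z) = 2 - 2*z/3 (c(z) = -2*z/3 + 2 = 2 - 2*z/3)
n(A) = √A*(2 - 2*A/3) (n(A) = (2 - 2*A/3)*√A = √A*(2 - 2*A/3))
(-25 + n(3))*(-39) = (-25 + 2*√3*(3 - 1*3)/3)*(-39) = (-25 + 2*√3*(3 - 3)/3)*(-39) = (-25 + (⅔)*√3*0)*(-39) = (-25 + 0)*(-39) = -25*(-39) = 975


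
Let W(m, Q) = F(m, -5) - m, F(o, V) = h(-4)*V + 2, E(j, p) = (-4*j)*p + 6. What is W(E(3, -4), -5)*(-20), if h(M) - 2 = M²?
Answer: 2840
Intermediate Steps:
h(M) = 2 + M²
E(j, p) = 6 - 4*j*p (E(j, p) = -4*j*p + 6 = 6 - 4*j*p)
F(o, V) = 2 + 18*V (F(o, V) = (2 + (-4)²)*V + 2 = (2 + 16)*V + 2 = 18*V + 2 = 2 + 18*V)
W(m, Q) = -88 - m (W(m, Q) = (2 + 18*(-5)) - m = (2 - 90) - m = -88 - m)
W(E(3, -4), -5)*(-20) = (-88 - (6 - 4*3*(-4)))*(-20) = (-88 - (6 + 48))*(-20) = (-88 - 1*54)*(-20) = (-88 - 54)*(-20) = -142*(-20) = 2840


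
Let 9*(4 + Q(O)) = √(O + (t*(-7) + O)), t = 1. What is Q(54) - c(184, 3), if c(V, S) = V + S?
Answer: -191 + √101/9 ≈ -189.88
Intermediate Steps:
c(V, S) = S + V
Q(O) = -4 + √(-7 + 2*O)/9 (Q(O) = -4 + √(O + (1*(-7) + O))/9 = -4 + √(O + (-7 + O))/9 = -4 + √(-7 + 2*O)/9)
Q(54) - c(184, 3) = (-4 + √(-7 + 2*54)/9) - (3 + 184) = (-4 + √(-7 + 108)/9) - 1*187 = (-4 + √101/9) - 187 = -191 + √101/9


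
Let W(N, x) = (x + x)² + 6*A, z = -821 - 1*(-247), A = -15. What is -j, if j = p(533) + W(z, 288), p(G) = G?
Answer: -332219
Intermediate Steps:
z = -574 (z = -821 + 247 = -574)
W(N, x) = -90 + 4*x² (W(N, x) = (x + x)² + 6*(-15) = (2*x)² - 90 = 4*x² - 90 = -90 + 4*x²)
j = 332219 (j = 533 + (-90 + 4*288²) = 533 + (-90 + 4*82944) = 533 + (-90 + 331776) = 533 + 331686 = 332219)
-j = -1*332219 = -332219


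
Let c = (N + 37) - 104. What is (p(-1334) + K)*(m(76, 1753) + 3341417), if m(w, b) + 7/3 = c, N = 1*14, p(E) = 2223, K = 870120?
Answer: 2914813460385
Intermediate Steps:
N = 14
c = -53 (c = (14 + 37) - 104 = 51 - 104 = -53)
m(w, b) = -166/3 (m(w, b) = -7/3 - 53 = -166/3)
(p(-1334) + K)*(m(76, 1753) + 3341417) = (2223 + 870120)*(-166/3 + 3341417) = 872343*(10024085/3) = 2914813460385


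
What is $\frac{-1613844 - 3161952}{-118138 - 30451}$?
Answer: $\frac{4775796}{148589} \approx 32.141$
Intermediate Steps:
$\frac{-1613844 - 3161952}{-118138 - 30451} = - \frac{4775796}{-148589} = \left(-4775796\right) \left(- \frac{1}{148589}\right) = \frac{4775796}{148589}$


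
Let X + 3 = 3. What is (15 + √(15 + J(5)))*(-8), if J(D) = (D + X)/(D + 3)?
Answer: -120 - 10*√10 ≈ -151.62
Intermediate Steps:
X = 0 (X = -3 + 3 = 0)
J(D) = D/(3 + D) (J(D) = (D + 0)/(D + 3) = D/(3 + D))
(15 + √(15 + J(5)))*(-8) = (15 + √(15 + 5/(3 + 5)))*(-8) = (15 + √(15 + 5/8))*(-8) = (15 + √(125/8))*(-8) = (15 + 5*√10/4)*(-8) = -120 - 10*√10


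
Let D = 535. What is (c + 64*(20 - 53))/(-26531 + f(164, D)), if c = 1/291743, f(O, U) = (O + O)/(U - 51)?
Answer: 74555507015/936544334567 ≈ 0.079607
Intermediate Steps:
f(O, U) = 2*O/(-51 + U) (f(O, U) = (2*O)/(-51 + U) = 2*O/(-51 + U))
c = 1/291743 ≈ 3.4277e-6
(c + 64*(20 - 53))/(-26531 + f(164, D)) = (1/291743 + 64*(20 - 53))/(-26531 + 2*164/(-51 + 535)) = (1/291743 + 64*(-33))/(-26531 + 2*164/484) = (1/291743 - 2112)/(-26531 + 2*164*(1/484)) = -616161215/(291743*(-26531 + 82/121)) = -616161215/(291743*(-3210169/121)) = -616161215/291743*(-121/3210169) = 74555507015/936544334567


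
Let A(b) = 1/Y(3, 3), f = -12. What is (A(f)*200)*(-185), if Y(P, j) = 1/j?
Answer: -111000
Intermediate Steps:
A(b) = 3 (A(b) = 1/(1/3) = 1/(⅓) = 3)
(A(f)*200)*(-185) = (3*200)*(-185) = 600*(-185) = -111000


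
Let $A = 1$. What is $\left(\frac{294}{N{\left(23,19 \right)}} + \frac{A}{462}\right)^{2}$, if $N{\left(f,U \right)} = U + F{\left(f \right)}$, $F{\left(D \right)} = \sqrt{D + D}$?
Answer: $\frac{1892282417}{5336100} - \frac{81938 \sqrt{46}}{2475} \approx 130.08$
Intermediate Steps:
$F{\left(D \right)} = \sqrt{2} \sqrt{D}$ ($F{\left(D \right)} = \sqrt{2 D} = \sqrt{2} \sqrt{D}$)
$N{\left(f,U \right)} = U + \sqrt{2} \sqrt{f}$
$\left(\frac{294}{N{\left(23,19 \right)}} + \frac{A}{462}\right)^{2} = \left(\frac{294}{19 + \sqrt{2} \sqrt{23}} + 1 \cdot \frac{1}{462}\right)^{2} = \left(\frac{294}{19 + \sqrt{46}} + 1 \cdot \frac{1}{462}\right)^{2} = \left(\frac{294}{19 + \sqrt{46}} + \frac{1}{462}\right)^{2} = \left(\frac{1}{462} + \frac{294}{19 + \sqrt{46}}\right)^{2}$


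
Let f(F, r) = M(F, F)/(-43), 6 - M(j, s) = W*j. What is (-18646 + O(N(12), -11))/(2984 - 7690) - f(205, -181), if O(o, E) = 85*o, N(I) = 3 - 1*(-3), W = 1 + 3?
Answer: -1525418/101179 ≈ -15.076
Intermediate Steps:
W = 4
N(I) = 6 (N(I) = 3 + 3 = 6)
M(j, s) = 6 - 4*j
f(F, r) = -6/43 + 4*F/43 (f(F, r) = (6 - 4*F)/(-43) = (6 - 4*F)*(-1/43) = -6/43 + 4*F/43)
(-18646 + O(N(12), -11))/(2984 - 7690) - f(205, -181) = (-18646 + 85*6)/(2984 - 7690) - (-6/43 + (4/43)*205) = (-18646 + 510)/(-4706) - (-6/43 + 820/43) = -18136*(-1/4706) - 1*814/43 = 9068/2353 - 814/43 = -1525418/101179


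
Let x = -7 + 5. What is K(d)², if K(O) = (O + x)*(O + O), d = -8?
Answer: 25600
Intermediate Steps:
x = -2
K(O) = 2*O*(-2 + O) (K(O) = (O - 2)*(O + O) = (-2 + O)*(2*O) = 2*O*(-2 + O))
K(d)² = (2*(-8)*(-2 - 8))² = (2*(-8)*(-10))² = 160² = 25600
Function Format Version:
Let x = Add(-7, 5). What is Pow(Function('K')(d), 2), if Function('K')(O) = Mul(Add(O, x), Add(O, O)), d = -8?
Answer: 25600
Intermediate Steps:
x = -2
Function('K')(O) = Mul(2, O, Add(-2, O)) (Function('K')(O) = Mul(Add(O, -2), Add(O, O)) = Mul(Add(-2, O), Mul(2, O)) = Mul(2, O, Add(-2, O)))
Pow(Function('K')(d), 2) = Pow(Mul(2, -8, Add(-2, -8)), 2) = Pow(Mul(2, -8, -10), 2) = Pow(160, 2) = 25600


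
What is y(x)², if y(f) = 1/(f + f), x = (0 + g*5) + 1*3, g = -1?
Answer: 1/16 ≈ 0.062500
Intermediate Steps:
x = -2 (x = (0 - 1*5) + 1*3 = (0 - 5) + 3 = -5 + 3 = -2)
y(f) = 1/(2*f)
y(x)² = ((½)/(-2))² = ((½)*(-½))² = (-¼)² = 1/16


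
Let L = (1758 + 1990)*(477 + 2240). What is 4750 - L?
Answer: -10178566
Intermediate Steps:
L = 10183316 (L = 3748*2717 = 10183316)
4750 - L = 4750 - 1*10183316 = 4750 - 10183316 = -10178566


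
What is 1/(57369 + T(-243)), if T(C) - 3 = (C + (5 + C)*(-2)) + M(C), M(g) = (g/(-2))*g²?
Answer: 2/14464117 ≈ 1.3827e-7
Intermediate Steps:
M(g) = -g³/2 (M(g) = (g*(-½))*g² = (-g/2)*g² = -g³/2)
T(C) = -7 - C - C³/2 (T(C) = 3 + ((C + (5 + C)*(-2)) - C³/2) = 3 + ((C + (-10 - 2*C)) - C³/2) = 3 + ((-10 - C) - C³/2) = 3 + (-10 - C - C³/2) = -7 - C - C³/2)
1/(57369 + T(-243)) = 1/(57369 + (-7 - 1*(-243) - ½*(-243)³)) = 1/(57369 + (-7 + 243 - ½*(-14348907))) = 1/(57369 + (-7 + 243 + 14348907/2)) = 1/(57369 + 14349379/2) = 1/(14464117/2) = 2/14464117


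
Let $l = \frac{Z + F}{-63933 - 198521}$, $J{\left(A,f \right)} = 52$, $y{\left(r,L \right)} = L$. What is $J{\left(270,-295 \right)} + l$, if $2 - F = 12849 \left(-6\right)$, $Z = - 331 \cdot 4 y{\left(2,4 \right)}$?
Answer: $\frac{6787904}{131227} \approx 51.726$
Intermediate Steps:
$Z = -5296$ ($Z = - 331 \cdot 4 \cdot 4 = \left(-331\right) 16 = -5296$)
$F = 77096$ ($F = 2 - 12849 \left(-6\right) = 2 - -77094 = 2 + 77094 = 77096$)
$l = - \frac{35900}{131227}$ ($l = \frac{-5296 + 77096}{-63933 - 198521} = \frac{71800}{-262454} = 71800 \left(- \frac{1}{262454}\right) = - \frac{35900}{131227} \approx -0.27357$)
$J{\left(270,-295 \right)} + l = 52 - \frac{35900}{131227} = \frac{6787904}{131227}$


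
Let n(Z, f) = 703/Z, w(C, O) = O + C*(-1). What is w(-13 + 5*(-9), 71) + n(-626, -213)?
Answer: 80051/626 ≈ 127.88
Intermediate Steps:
w(C, O) = O - C
w(-13 + 5*(-9), 71) + n(-626, -213) = (71 - (-13 + 5*(-9))) + 703/(-626) = (71 - (-13 - 45)) + 703*(-1/626) = (71 - 1*(-58)) - 703/626 = (71 + 58) - 703/626 = 129 - 703/626 = 80051/626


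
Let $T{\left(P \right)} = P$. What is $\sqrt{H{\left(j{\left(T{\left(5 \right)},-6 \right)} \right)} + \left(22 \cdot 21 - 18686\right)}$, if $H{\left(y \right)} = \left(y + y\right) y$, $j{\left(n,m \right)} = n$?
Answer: $i \sqrt{18174} \approx 134.81 i$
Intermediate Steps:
$H{\left(y \right)} = 2 y^{2}$ ($H{\left(y \right)} = 2 y y = 2 y^{2}$)
$\sqrt{H{\left(j{\left(T{\left(5 \right)},-6 \right)} \right)} + \left(22 \cdot 21 - 18686\right)} = \sqrt{2 \cdot 5^{2} + \left(22 \cdot 21 - 18686\right)} = \sqrt{2 \cdot 25 + \left(462 - 18686\right)} = \sqrt{50 - 18224} = \sqrt{-18174} = i \sqrt{18174}$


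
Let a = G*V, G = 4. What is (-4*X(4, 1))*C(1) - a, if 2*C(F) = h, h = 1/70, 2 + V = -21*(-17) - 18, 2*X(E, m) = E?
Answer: -47182/35 ≈ -1348.1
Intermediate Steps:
X(E, m) = E/2
V = 337 (V = -2 + (-21*(-17) - 18) = -2 + (357 - 18) = -2 + 339 = 337)
a = 1348 (a = 4*337 = 1348)
h = 1/70 ≈ 0.014286
C(F) = 1/140 (C(F) = (½)*(1/70) = 1/140)
(-4*X(4, 1))*C(1) - a = -2*4*(1/140) - 1*1348 = -4*2*(1/140) - 1348 = -8*1/140 - 1348 = -2/35 - 1348 = -47182/35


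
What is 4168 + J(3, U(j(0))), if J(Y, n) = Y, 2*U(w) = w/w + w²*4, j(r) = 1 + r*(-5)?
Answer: 4171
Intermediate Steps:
j(r) = 1 - 5*r
U(w) = ½ + 2*w² (U(w) = (w/w + w²*4)/2 = (1 + 4*w²)/2 = ½ + 2*w²)
4168 + J(3, U(j(0))) = 4168 + 3 = 4171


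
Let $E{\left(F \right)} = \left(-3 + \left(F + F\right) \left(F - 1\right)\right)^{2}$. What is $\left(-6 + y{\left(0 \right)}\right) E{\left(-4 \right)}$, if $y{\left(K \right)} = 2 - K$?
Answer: $-5476$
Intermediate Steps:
$E{\left(F \right)} = \left(-3 + 2 F \left(-1 + F\right)\right)^{2}$
$\left(-6 + y{\left(0 \right)}\right) E{\left(-4 \right)} = \left(-6 + \left(2 - 0\right)\right) \left(3 - 2 \left(-4\right)^{2} + 2 \left(-4\right)\right)^{2} = \left(-6 + \left(2 + 0\right)\right) \left(3 - 32 - 8\right)^{2} = \left(-6 + 2\right) \left(3 - 32 - 8\right)^{2} = - 4 \left(-37\right)^{2} = \left(-4\right) 1369 = -5476$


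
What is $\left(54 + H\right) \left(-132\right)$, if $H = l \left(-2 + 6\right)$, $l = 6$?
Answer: $-10296$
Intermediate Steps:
$H = 24$ ($H = 6 \left(-2 + 6\right) = 6 \cdot 4 = 24$)
$\left(54 + H\right) \left(-132\right) = \left(54 + 24\right) \left(-132\right) = 78 \left(-132\right) = -10296$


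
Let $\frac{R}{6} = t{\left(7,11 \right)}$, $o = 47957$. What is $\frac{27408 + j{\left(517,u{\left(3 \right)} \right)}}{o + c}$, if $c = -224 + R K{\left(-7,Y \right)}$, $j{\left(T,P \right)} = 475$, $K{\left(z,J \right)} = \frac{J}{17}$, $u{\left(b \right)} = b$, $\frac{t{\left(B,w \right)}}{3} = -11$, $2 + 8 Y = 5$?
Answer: $\frac{1896044}{3245547} \approx 0.5842$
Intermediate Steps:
$Y = \frac{3}{8}$ ($Y = - \frac{1}{4} + \frac{1}{8} \cdot 5 = - \frac{1}{4} + \frac{5}{8} = \frac{3}{8} \approx 0.375$)
$t{\left(B,w \right)} = -33$ ($t{\left(B,w \right)} = 3 \left(-11\right) = -33$)
$R = -198$ ($R = 6 \left(-33\right) = -198$)
$K{\left(z,J \right)} = \frac{J}{17}$ ($K{\left(z,J \right)} = J \frac{1}{17} = \frac{J}{17}$)
$c = - \frac{15529}{68}$ ($c = -224 - 198 \cdot \frac{1}{17} \cdot \frac{3}{8} = -224 - \frac{297}{68} = - \frac{15529}{68} \approx -228.37$)
$\frac{27408 + j{\left(517,u{\left(3 \right)} \right)}}{o + c} = \frac{27408 + 475}{47957 - \frac{15529}{68}} = \frac{27883}{\frac{3245547}{68}} = 27883 \cdot \frac{68}{3245547} = \frac{1896044}{3245547}$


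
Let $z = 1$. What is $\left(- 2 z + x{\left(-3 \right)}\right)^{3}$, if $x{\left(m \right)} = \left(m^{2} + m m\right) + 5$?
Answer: $9261$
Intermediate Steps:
$x{\left(m \right)} = 5 + 2 m^{2}$ ($x{\left(m \right)} = \left(m^{2} + m^{2}\right) + 5 = 2 m^{2} + 5 = 5 + 2 m^{2}$)
$\left(- 2 z + x{\left(-3 \right)}\right)^{3} = \left(\left(-2\right) 1 + \left(5 + 2 \left(-3\right)^{2}\right)\right)^{3} = \left(-2 + \left(5 + 2 \cdot 9\right)\right)^{3} = \left(-2 + \left(5 + 18\right)\right)^{3} = \left(-2 + 23\right)^{3} = 21^{3} = 9261$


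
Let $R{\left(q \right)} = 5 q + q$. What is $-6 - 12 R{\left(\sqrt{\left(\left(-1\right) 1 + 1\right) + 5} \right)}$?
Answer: $-6 - 72 \sqrt{5} \approx -167.0$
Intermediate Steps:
$R{\left(q \right)} = 6 q$
$-6 - 12 R{\left(\sqrt{\left(\left(-1\right) 1 + 1\right) + 5} \right)} = -6 - 12 \cdot 6 \sqrt{\left(\left(-1\right) 1 + 1\right) + 5} = -6 - 12 \cdot 6 \sqrt{\left(-1 + 1\right) + 5} = -6 - 12 \cdot 6 \sqrt{0 + 5} = -6 - 12 \cdot 6 \sqrt{5} = -6 - 72 \sqrt{5}$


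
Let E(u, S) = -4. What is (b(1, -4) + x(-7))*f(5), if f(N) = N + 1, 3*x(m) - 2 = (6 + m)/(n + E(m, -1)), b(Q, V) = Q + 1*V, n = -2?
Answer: -41/3 ≈ -13.667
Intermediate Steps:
b(Q, V) = Q + V
x(m) = 1/3 - m/18 (x(m) = 2/3 + ((6 + m)/(-2 - 4))/3 = 2/3 + ((6 + m)/(-6))/3 = 2/3 + ((6 + m)*(-1/6))/3 = 2/3 + (-1 - m/6)/3 = 2/3 + (-1/3 - m/18) = 1/3 - m/18)
f(N) = 1 + N
(b(1, -4) + x(-7))*f(5) = ((1 - 4) + (1/3 - 1/18*(-7)))*(1 + 5) = (-3 + (1/3 + 7/18))*6 = (-3 + 13/18)*6 = -41/18*6 = -41/3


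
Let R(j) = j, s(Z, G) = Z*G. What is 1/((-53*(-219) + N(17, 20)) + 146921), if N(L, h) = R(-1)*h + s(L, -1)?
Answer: 1/158491 ≈ 6.3095e-6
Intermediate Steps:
s(Z, G) = G*Z
N(L, h) = -L - h (N(L, h) = -h - L = -L - h)
1/((-53*(-219) + N(17, 20)) + 146921) = 1/((-53*(-219) + (-1*17 - 1*20)) + 146921) = 1/((11607 + (-17 - 20)) + 146921) = 1/((11607 - 37) + 146921) = 1/(11570 + 146921) = 1/158491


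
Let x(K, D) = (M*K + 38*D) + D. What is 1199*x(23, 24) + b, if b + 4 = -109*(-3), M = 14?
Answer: 1508665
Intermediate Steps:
b = 323 (b = -4 - 109*(-3) = -4 + 327 = 323)
x(K, D) = 14*K + 39*D (x(K, D) = (14*K + 38*D) + D = 14*K + 39*D)
1199*x(23, 24) + b = 1199*(14*23 + 39*24) + 323 = 1199*(322 + 936) + 323 = 1199*1258 + 323 = 1508342 + 323 = 1508665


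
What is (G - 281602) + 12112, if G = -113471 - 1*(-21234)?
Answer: -361727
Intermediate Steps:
G = -92237 (G = -113471 + 21234 = -92237)
(G - 281602) + 12112 = (-92237 - 281602) + 12112 = -373839 + 12112 = -361727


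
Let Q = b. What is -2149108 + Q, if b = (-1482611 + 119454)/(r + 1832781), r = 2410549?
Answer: -9119375812797/4243330 ≈ -2.1491e+6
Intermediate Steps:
b = -1363157/4243330 (b = (-1482611 + 119454)/(2410549 + 1832781) = -1363157/4243330 ≈ -0.32125)
Q = -1363157/4243330 ≈ -0.32125
-2149108 + Q = -2149108 - 1363157/4243330 = -9119375812797/4243330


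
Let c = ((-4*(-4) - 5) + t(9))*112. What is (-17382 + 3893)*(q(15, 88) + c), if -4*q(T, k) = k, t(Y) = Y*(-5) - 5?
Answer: 59216710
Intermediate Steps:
t(Y) = -5 - 5*Y (t(Y) = -5*Y - 5 = -5 - 5*Y)
c = -4368 (c = ((-4*(-4) - 5) + (-5 - 5*9))*112 = ((16 - 5) + (-5 - 45))*112 = (11 - 50)*112 = -39*112 = -4368)
q(T, k) = -k/4
(-17382 + 3893)*(q(15, 88) + c) = (-17382 + 3893)*(-1/4*88 - 4368) = -13489*(-22 - 4368) = -13489*(-4390) = 59216710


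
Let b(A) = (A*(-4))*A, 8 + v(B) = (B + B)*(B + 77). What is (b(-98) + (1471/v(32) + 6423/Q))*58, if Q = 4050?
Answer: -5239643504699/2351700 ≈ -2.2280e+6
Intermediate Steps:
v(B) = -8 + 2*B*(77 + B) (v(B) = -8 + (B + B)*(B + 77) = -8 + (2*B)*(77 + B) = -8 + 2*B*(77 + B))
b(A) = -4*A² (b(A) = (-4*A)*A = -4*A²)
(b(-98) + (1471/v(32) + 6423/Q))*58 = (-4*(-98)² + (1471/(-8 + 2*32² + 154*32) + 6423/4050))*58 = (-4*9604 + (1471/(-8 + 2*1024 + 4928) + 6423*(1/4050)))*58 = (-38416 + (1471/(-8 + 2048 + 4928) + 2141/1350))*58 = (-38416 + (1471/6968 + 2141/1350))*58 = (-38416 + 8452169/4703400)*58 = -180677362231/4703400*58 = -5239643504699/2351700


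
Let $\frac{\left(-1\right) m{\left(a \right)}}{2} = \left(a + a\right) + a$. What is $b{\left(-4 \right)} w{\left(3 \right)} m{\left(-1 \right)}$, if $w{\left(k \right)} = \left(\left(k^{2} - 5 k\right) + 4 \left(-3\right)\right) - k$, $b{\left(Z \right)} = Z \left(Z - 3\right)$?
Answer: $-3528$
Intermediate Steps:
$b{\left(Z \right)} = Z \left(-3 + Z\right)$
$m{\left(a \right)} = - 6 a$ ($m{\left(a \right)} = - 2 \left(\left(a + a\right) + a\right) = - 2 \left(2 a + a\right) = - 2 \cdot 3 a = - 6 a$)
$w{\left(k \right)} = -12 + k^{2} - 6 k$ ($w{\left(k \right)} = \left(\left(k^{2} - 5 k\right) - 12\right) - k = \left(-12 + k^{2} - 5 k\right) - k = -12 + k^{2} - 6 k$)
$b{\left(-4 \right)} w{\left(3 \right)} m{\left(-1 \right)} = - 4 \left(-3 - 4\right) \left(-12 + 3^{2} - 18\right) \left(\left(-6\right) \left(-1\right)\right) = \left(-4\right) \left(-7\right) \left(-12 + 9 - 18\right) 6 = 28 \left(-21\right) 6 = \left(-588\right) 6 = -3528$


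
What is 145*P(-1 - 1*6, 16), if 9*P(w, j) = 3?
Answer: 145/3 ≈ 48.333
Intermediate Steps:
P(w, j) = ⅓ (P(w, j) = (⅑)*3 = ⅓)
145*P(-1 - 1*6, 16) = 145*(⅓) = 145/3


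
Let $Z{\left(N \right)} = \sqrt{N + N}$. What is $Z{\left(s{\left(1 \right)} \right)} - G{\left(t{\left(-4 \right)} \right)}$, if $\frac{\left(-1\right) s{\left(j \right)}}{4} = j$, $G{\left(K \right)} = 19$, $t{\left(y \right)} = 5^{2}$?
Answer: $-19 + 2 i \sqrt{2} \approx -19.0 + 2.8284 i$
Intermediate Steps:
$t{\left(y \right)} = 25$
$s{\left(j \right)} = - 4 j$
$Z{\left(N \right)} = \sqrt{2} \sqrt{N}$ ($Z{\left(N \right)} = \sqrt{2 N} = \sqrt{2} \sqrt{N}$)
$Z{\left(s{\left(1 \right)} \right)} - G{\left(t{\left(-4 \right)} \right)} = \sqrt{2} \sqrt{\left(-4\right) 1} - 19 = \sqrt{2} \sqrt{-4} - 19 = \sqrt{2} \cdot 2 i - 19 = 2 i \sqrt{2} - 19 = -19 + 2 i \sqrt{2}$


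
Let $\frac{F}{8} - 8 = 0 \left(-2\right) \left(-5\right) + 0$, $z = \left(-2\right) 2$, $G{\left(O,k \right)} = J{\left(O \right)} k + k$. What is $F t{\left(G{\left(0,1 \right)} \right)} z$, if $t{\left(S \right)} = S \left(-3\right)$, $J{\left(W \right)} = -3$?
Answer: $-1536$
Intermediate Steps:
$G{\left(O,k \right)} = - 2 k$ ($G{\left(O,k \right)} = - 3 k + k = - 2 k$)
$t{\left(S \right)} = - 3 S$
$z = -4$
$F = 64$ ($F = 64 + 8 \left(0 \left(-2\right) \left(-5\right) + 0\right) = 64 + 8 \left(0 \left(-5\right) + 0\right) = 64 + 8 \left(0 + 0\right) = 64 + 8 \cdot 0 = 64 + 0 = 64$)
$F t{\left(G{\left(0,1 \right)} \right)} z = 64 - 3 \left(\left(-2\right) 1\right) \left(-4\right) = 64 \left(-3\right) \left(-2\right) \left(-4\right) = 64 \cdot 6 \left(-4\right) = 64 \left(-24\right) = -1536$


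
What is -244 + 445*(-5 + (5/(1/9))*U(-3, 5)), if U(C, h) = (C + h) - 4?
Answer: -42519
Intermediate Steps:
U(C, h) = -4 + C + h
-244 + 445*(-5 + (5/(1/9))*U(-3, 5)) = -244 + 445*(-5 + (5/(1/9))*(-4 - 3 + 5)) = -244 + 445*(-5 + (5/(⅑))*(-2)) = -244 + 445*(-5 + (5*9)*(-2)) = -244 + 445*(-5 + 45*(-2)) = -244 + 445*(-5 - 90) = -244 + 445*(-95) = -244 - 42275 = -42519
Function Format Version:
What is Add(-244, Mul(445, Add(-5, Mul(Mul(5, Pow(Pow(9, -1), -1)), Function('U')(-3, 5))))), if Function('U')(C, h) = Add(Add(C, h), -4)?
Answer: -42519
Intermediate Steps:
Function('U')(C, h) = Add(-4, C, h)
Add(-244, Mul(445, Add(-5, Mul(Mul(5, Pow(Pow(9, -1), -1)), Function('U')(-3, 5))))) = Add(-244, Mul(445, Add(-5, Mul(Mul(5, Pow(Pow(9, -1), -1)), Add(-4, -3, 5))))) = Add(-244, Mul(445, Add(-5, Mul(Mul(5, Pow(Rational(1, 9), -1)), -2)))) = Add(-244, Mul(445, Add(-5, Mul(Mul(5, 9), -2)))) = Add(-244, Mul(445, Add(-5, Mul(45, -2)))) = Add(-244, Mul(445, Add(-5, -90))) = Add(-244, Mul(445, -95)) = Add(-244, -42275) = -42519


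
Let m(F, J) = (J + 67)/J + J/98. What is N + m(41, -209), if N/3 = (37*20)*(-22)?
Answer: -1000370645/20482 ≈ -48841.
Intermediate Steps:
m(F, J) = J/98 + (67 + J)/J (m(F, J) = (67 + J)/J + J*(1/98) = (67 + J)/J + J/98 = J/98 + (67 + J)/J)
N = -48840 (N = 3*((37*20)*(-22)) = 3*(740*(-22)) = 3*(-16280) = -48840)
N + m(41, -209) = -48840 + (1 + 67/(-209) + (1/98)*(-209)) = -48840 + (1 + 67*(-1/209) - 209/98) = -48840 + (1 - 67/209 - 209/98) = -48840 - 29765/20482 = -1000370645/20482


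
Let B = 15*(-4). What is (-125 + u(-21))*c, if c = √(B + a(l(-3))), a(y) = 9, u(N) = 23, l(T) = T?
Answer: -102*I*√51 ≈ -728.43*I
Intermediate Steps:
B = -60
c = I*√51 (c = √(-60 + 9) = √(-51) = I*√51 ≈ 7.1414*I)
(-125 + u(-21))*c = (-125 + 23)*(I*√51) = -102*I*√51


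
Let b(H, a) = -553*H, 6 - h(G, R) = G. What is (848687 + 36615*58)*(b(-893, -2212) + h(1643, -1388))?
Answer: 1462970336544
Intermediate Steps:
h(G, R) = 6 - G
(848687 + 36615*58)*(b(-893, -2212) + h(1643, -1388)) = (848687 + 36615*58)*(-553*(-893) + (6 - 1*1643)) = (848687 + 2123670)*(493829 + (6 - 1643)) = 2972357*(493829 - 1637) = 2972357*492192 = 1462970336544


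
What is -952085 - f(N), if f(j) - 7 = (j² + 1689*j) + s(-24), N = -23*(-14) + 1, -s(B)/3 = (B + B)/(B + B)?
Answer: -1601965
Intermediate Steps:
s(B) = -3 (s(B) = -3*(B + B)/(B + B) = -3*2*B/(2*B) = -3*2*B*1/(2*B) = -3*1 = -3)
N = 323 (N = 322 + 1 = 323)
f(j) = 4 + j² + 1689*j (f(j) = 7 + ((j² + 1689*j) - 3) = 7 + (-3 + j² + 1689*j) = 4 + j² + 1689*j)
-952085 - f(N) = -952085 - (4 + 323² + 1689*323) = -952085 - (4 + 104329 + 545547) = -952085 - 1*649880 = -952085 - 649880 = -1601965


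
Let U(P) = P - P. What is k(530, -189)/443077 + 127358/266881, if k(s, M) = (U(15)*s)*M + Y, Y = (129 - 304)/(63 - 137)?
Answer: 112860063407/236497665674 ≈ 0.47721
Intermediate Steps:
U(P) = 0
Y = 175/74 (Y = -175/(-74) = -175*(-1/74) = 175/74 ≈ 2.3649)
k(s, M) = 175/74 (k(s, M) = (0*s)*M + 175/74 = 0*M + 175/74 = 0 + 175/74 = 175/74)
k(530, -189)/443077 + 127358/266881 = (175/74)/443077 + 127358/266881 = (175/74)*(1/443077) + 127358*(1/266881) = 175/32787698 + 127358/266881 = 112860063407/236497665674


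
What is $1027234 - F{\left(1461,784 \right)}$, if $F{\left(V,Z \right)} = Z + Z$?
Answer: $1025666$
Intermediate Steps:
$F{\left(V,Z \right)} = 2 Z$
$1027234 - F{\left(1461,784 \right)} = 1027234 - 2 \cdot 784 = 1027234 - 1568 = 1025666$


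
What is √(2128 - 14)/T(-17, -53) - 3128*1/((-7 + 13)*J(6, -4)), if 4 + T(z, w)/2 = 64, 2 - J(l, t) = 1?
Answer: -1564/3 + √2114/120 ≈ -520.95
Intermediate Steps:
J(l, t) = 1 (J(l, t) = 2 - 1*1 = 2 - 1 = 1)
T(z, w) = 120 (T(z, w) = -8 + 2*64 = -8 + 128 = 120)
√(2128 - 14)/T(-17, -53) - 3128*1/((-7 + 13)*J(6, -4)) = √(2128 - 14)/120 - 3128/(-7 + 13) = √2114*(1/120) - 3128/(6*1) = √2114/120 - 3128/6 = √2114/120 - 3128*⅙ = √2114/120 - 1564/3 = -1564/3 + √2114/120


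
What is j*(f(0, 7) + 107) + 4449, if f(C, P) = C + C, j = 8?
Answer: 5305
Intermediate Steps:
f(C, P) = 2*C
j*(f(0, 7) + 107) + 4449 = 8*(2*0 + 107) + 4449 = 8*(0 + 107) + 4449 = 8*107 + 4449 = 856 + 4449 = 5305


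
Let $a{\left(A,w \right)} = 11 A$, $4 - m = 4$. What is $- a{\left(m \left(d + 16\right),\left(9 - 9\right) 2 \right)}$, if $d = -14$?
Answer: $0$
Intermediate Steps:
$m = 0$ ($m = 4 - 4 = 0$)
$- a{\left(m \left(d + 16\right),\left(9 - 9\right) 2 \right)} = - 11 \cdot 0 \left(-14 + 16\right) = - 11 \cdot 0 \cdot 2 = - 11 \cdot 0 = \left(-1\right) 0 = 0$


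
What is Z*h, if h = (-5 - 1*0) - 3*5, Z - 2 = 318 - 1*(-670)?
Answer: -19800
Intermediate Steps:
Z = 990 (Z = 2 + (318 - 1*(-670)) = 2 + (318 + 670) = 2 + 988 = 990)
h = -20 (h = (-5 + 0) - 15 = -5 - 15 = -20)
Z*h = 990*(-20) = -19800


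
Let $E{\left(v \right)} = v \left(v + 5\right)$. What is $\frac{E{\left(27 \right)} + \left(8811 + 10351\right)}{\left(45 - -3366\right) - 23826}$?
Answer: $- \frac{20026}{20415} \approx -0.98095$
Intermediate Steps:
$E{\left(v \right)} = v \left(5 + v\right)$
$\frac{E{\left(27 \right)} + \left(8811 + 10351\right)}{\left(45 - -3366\right) - 23826} = \frac{27 \left(5 + 27\right) + \left(8811 + 10351\right)}{\left(45 - -3366\right) - 23826} = \frac{27 \cdot 32 + 19162}{\left(45 + 3366\right) - 23826} = \frac{864 + 19162}{3411 - 23826} = \frac{20026}{-20415} = 20026 \left(- \frac{1}{20415}\right) = - \frac{20026}{20415}$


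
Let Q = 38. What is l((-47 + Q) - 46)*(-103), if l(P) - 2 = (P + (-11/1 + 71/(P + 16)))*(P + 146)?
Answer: 1906427/3 ≈ 6.3548e+5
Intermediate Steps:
l(P) = 2 + (146 + P)*(-11 + P + 71/(16 + P)) (l(P) = 2 + (P + (-11/1 + 71/(P + 16)))*(P + 146) = 2 + (P + (-11*1 + 71/(16 + P)))*(146 + P) = 2 + (P + (-11 + 71/(16 + P)))*(146 + P) = 2 + (-11 + P + 71/(16 + P))*(146 + P) = 2 + (146 + P)*(-11 + P + 71/(16 + P)))
l((-47 + Q) - 46)*(-103) = ((-15298 + ((-47 + 38) - 46)**3 + 151*((-47 + 38) - 46)**2 + 627*((-47 + 38) - 46))/(16 + ((-47 + 38) - 46)))*(-103) = ((-15298 + (-9 - 46)**3 + 151*(-9 - 46)**2 + 627*(-9 - 46))/(16 + (-9 - 46)))*(-103) = ((-15298 + (-55)**3 + 151*(-55)**2 + 627*(-55))/(16 - 55))*(-103) = ((-15298 - 166375 + 151*3025 - 34485)/(-39))*(-103) = -(-15298 - 166375 + 456775 - 34485)/39*(-103) = -1/39*240617*(-103) = -18509/3*(-103) = 1906427/3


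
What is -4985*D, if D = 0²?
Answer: 0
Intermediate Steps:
D = 0
-4985*D = -4985*0 = 0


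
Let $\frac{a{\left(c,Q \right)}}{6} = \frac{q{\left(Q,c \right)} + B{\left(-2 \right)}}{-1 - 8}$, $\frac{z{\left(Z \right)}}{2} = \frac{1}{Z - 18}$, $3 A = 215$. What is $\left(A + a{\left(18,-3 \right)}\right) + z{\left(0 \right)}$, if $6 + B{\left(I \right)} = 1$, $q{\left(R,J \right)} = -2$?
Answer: $\frac{686}{9} \approx 76.222$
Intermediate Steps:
$A = \frac{215}{3}$ ($A = \frac{1}{3} \cdot 215 = \frac{215}{3} \approx 71.667$)
$B{\left(I \right)} = -5$ ($B{\left(I \right)} = -6 + 1 = -5$)
$z{\left(Z \right)} = \frac{2}{-18 + Z}$ ($z{\left(Z \right)} = \frac{2}{Z - 18} = \frac{2}{-18 + Z}$)
$a{\left(c,Q \right)} = \frac{14}{3}$ ($a{\left(c,Q \right)} = 6 \frac{-2 - 5}{-1 - 8} = 6 \left(- \frac{7}{-9}\right) = 6 \left(\left(-7\right) \left(- \frac{1}{9}\right)\right) = 6 \cdot \frac{7}{9} = \frac{14}{3}$)
$\left(A + a{\left(18,-3 \right)}\right) + z{\left(0 \right)} = \left(\frac{215}{3} + \frac{14}{3}\right) + \frac{2}{-18 + 0} = \frac{229}{3} + \frac{2}{-18} = \frac{229}{3} + 2 \left(- \frac{1}{18}\right) = \frac{229}{3} - \frac{1}{9} = \frac{686}{9}$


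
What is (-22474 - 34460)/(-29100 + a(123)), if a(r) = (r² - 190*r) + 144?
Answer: 6326/4133 ≈ 1.5306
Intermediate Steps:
a(r) = 144 + r² - 190*r
(-22474 - 34460)/(-29100 + a(123)) = (-22474 - 34460)/(-29100 + (144 + 123² - 190*123)) = -56934/(-29100 + (144 + 15129 - 23370)) = -56934/(-29100 - 8097) = -56934/(-37197) = -56934*(-1/37197) = 6326/4133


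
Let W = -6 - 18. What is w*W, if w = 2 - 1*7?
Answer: 120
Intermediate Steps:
W = -24
w = -5 (w = 2 - 7 = -5)
w*W = -5*(-24) = 120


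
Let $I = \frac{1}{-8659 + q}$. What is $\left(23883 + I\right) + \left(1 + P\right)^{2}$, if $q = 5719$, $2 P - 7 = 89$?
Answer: $\frac{77274959}{2940} \approx 26284.0$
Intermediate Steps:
$P = 48$ ($P = \frac{7}{2} + \frac{1}{2} \cdot 89 = \frac{7}{2} + \frac{89}{2} = 48$)
$I = - \frac{1}{2940}$ ($I = \frac{1}{-8659 + 5719} = \frac{1}{-2940} = - \frac{1}{2940} \approx -0.00034014$)
$\left(23883 + I\right) + \left(1 + P\right)^{2} = \left(23883 - \frac{1}{2940}\right) + \left(1 + 48\right)^{2} = \frac{70216019}{2940} + 49^{2} = \frac{70216019}{2940} + 2401 = \frac{77274959}{2940}$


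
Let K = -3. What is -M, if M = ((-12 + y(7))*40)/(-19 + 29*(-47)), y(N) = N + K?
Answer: -160/691 ≈ -0.23155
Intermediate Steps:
y(N) = -3 + N (y(N) = N - 3 = -3 + N)
M = 160/691 (M = ((-12 + (-3 + 7))*40)/(-19 + 29*(-47)) = ((-12 + 4)*40)/(-19 - 1363) = -8*40/(-1382) = -320*(-1/1382) = 160/691 ≈ 0.23155)
-M = -1*160/691 = -160/691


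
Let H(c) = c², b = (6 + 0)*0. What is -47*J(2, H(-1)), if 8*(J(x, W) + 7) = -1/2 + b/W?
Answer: 5311/16 ≈ 331.94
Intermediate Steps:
b = 0 (b = 6*0 = 0)
J(x, W) = -113/16 (J(x, W) = -7 + (-1/2 + 0/W)/8 = -7 + (-1*½ + 0)/8 = -7 + (-½ + 0)/8 = -7 + (⅛)*(-½) = -7 - 1/16 = -113/16)
-47*J(2, H(-1)) = -47*(-113/16) = 5311/16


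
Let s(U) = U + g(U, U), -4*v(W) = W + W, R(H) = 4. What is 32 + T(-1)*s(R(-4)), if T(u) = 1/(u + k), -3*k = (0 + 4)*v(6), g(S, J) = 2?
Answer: 34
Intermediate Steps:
v(W) = -W/2 (v(W) = -(W + W)/4 = -W/2)
s(U) = 2 + U (s(U) = U + 2 = 2 + U)
k = 4 (k = -(0 + 4)*(-1/2*6)/3 = -4*(-3)/3 = -1/3*(-12) = 4)
T(u) = 1/(4 + u) (T(u) = 1/(u + 4) = 1/(4 + u))
32 + T(-1)*s(R(-4)) = 32 + (2 + 4)/(4 - 1) = 32 + 6/3 = 32 + (1/3)*6 = 32 + 2 = 34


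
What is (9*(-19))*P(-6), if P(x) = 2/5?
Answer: -342/5 ≈ -68.400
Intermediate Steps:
P(x) = 2/5 (P(x) = 2*(1/5) = 2/5)
(9*(-19))*P(-6) = (9*(-19))*(2/5) = -171*2/5 = -342/5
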